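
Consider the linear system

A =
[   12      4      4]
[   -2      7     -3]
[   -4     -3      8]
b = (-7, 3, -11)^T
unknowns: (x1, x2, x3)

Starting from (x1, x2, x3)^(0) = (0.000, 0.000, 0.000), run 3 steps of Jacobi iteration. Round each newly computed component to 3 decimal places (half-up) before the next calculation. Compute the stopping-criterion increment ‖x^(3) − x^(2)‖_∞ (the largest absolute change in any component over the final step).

0.296

Iteration 1:
  x1 = (-7 - (4)·0.000 - (4)·0.000) / (12) = -0.583
  x2 = (3 - (-2)·0.000 - (-3)·0.000) / (7) = 0.429
  x3 = (-11 - (-4)·0.000 - (-3)·0.000) / (8) = -1.375
Iteration 2:
  x1 = (-7 - (4)·0.429 - (4)·-1.375) / (12) = -0.268
  x2 = (3 - (-2)·-0.583 - (-3)·-1.375) / (7) = -0.327
  x3 = (-11 - (-4)·-0.583 - (-3)·0.429) / (8) = -1.506
Iteration 3:
  x1 = (-7 - (4)·-0.327 - (4)·-1.506) / (12) = 0.028
  x2 = (3 - (-2)·-0.268 - (-3)·-1.506) / (7) = -0.293
  x3 = (-11 - (-4)·-0.268 - (-3)·-0.327) / (8) = -1.632
Change: (0.296, 0.034, -0.126) → max |·| = 0.296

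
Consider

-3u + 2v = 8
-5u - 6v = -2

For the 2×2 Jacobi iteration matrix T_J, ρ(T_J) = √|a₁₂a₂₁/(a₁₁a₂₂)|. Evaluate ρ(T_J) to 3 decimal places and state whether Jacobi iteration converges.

a₁₂a₂₁/(a₁₁a₂₂) = (2)·(-5) / ((-3)·(-6)) = -0.555556
ρ = √|-0.555556| = √0.555556 = 0.745
ρ < 1, so Jacobi converges

0.745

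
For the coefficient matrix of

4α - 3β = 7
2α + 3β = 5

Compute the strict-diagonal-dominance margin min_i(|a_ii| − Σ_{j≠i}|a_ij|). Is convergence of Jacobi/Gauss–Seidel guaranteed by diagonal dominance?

1

row 1: |4| − (3) = 1
row 2: |3| − (2) = 1
minimum over rows = 1 → strictly diagonally dominant (convergence guaranteed)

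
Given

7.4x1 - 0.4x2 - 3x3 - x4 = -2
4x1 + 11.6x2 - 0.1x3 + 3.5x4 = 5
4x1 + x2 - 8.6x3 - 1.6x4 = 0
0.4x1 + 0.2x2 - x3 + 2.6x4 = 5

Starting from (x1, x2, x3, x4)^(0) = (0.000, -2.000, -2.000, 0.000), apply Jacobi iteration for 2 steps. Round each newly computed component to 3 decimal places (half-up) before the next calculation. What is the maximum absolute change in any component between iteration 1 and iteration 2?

Iteration 1:
  x1 = (-2 - (-0.4)·-2.000 - (-3)·-2.000 - (-1)·0.000) / (7.4) = -1.189
  x2 = (5 - (4)·0.000 - (-0.1)·-2.000 - (3.5)·0.000) / (11.6) = 0.414
  x3 = (0 - (4)·0.000 - (1)·-2.000 - (-1.6)·0.000) / (-8.6) = -0.233
  x4 = (5 - (0.4)·0.000 - (0.2)·-2.000 - (-1)·-2.000) / (2.6) = 1.308
Iteration 2:
  x1 = (-2 - (-0.4)·0.414 - (-3)·-0.233 - (-1)·1.308) / (7.4) = -0.166
  x2 = (5 - (4)·-1.189 - (-0.1)·-0.233 - (3.5)·1.308) / (11.6) = 0.444
  x3 = (0 - (4)·-1.189 - (1)·0.414 - (-1.6)·1.308) / (-8.6) = -0.748
  x4 = (5 - (0.4)·-1.189 - (0.2)·0.414 - (-1)·-0.233) / (2.6) = 1.985
Change: (1.023, 0.030, -0.515, 0.677) → max |·| = 1.023

1.023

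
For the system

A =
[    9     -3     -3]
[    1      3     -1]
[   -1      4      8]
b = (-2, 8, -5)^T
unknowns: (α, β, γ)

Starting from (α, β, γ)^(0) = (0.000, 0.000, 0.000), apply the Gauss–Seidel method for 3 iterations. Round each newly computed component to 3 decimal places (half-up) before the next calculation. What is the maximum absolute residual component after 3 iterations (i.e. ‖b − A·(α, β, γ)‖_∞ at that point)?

0.220

Iteration 1:
  α = (-2 - (-3)·0.000 - (-3)·0.000) / (9) = -0.222
  β = (8 - (1)·-0.222 - (-1)·0.000) / (3) = 2.741
  γ = (-5 - (-1)·-0.222 - (4)·2.741) / (8) = -2.023
Iteration 2:
  α = (-2 - (-3)·2.741 - (-3)·-2.023) / (9) = 0.017
  β = (8 - (1)·0.017 - (-1)·-2.023) / (3) = 1.987
  γ = (-5 - (-1)·0.017 - (4)·1.987) / (8) = -1.616
Iteration 3:
  α = (-2 - (-3)·1.987 - (-3)·-1.616) / (9) = -0.099
  β = (8 - (1)·-0.099 - (-1)·-1.616) / (3) = 2.161
  γ = (-5 - (-1)·-0.099 - (4)·2.161) / (8) = -1.718
Residual b − A·x = (0.220, -0.102, 0.001); ∞-norm = 0.220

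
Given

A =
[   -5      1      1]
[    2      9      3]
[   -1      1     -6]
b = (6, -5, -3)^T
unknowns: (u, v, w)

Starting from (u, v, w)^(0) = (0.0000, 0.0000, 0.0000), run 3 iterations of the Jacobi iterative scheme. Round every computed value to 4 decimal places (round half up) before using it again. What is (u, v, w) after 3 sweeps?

(-1.1696, -0.4889, 0.6259)

Iteration 1:
  u = (6 - (1)·0.0000 - (1)·0.0000) / (-5) = -1.2000
  v = (-5 - (2)·0.0000 - (3)·0.0000) / (9) = -0.5556
  w = (-3 - (-1)·0.0000 - (1)·0.0000) / (-6) = 0.5000
Iteration 2:
  u = (6 - (1)·-0.5556 - (1)·0.5000) / (-5) = -1.2111
  v = (-5 - (2)·-1.2000 - (3)·0.5000) / (9) = -0.4556
  w = (-3 - (-1)·-1.2000 - (1)·-0.5556) / (-6) = 0.6074
Iteration 3:
  u = (6 - (1)·-0.4556 - (1)·0.6074) / (-5) = -1.1696
  v = (-5 - (2)·-1.2111 - (3)·0.6074) / (9) = -0.4889
  w = (-3 - (-1)·-1.2111 - (1)·-0.4556) / (-6) = 0.6259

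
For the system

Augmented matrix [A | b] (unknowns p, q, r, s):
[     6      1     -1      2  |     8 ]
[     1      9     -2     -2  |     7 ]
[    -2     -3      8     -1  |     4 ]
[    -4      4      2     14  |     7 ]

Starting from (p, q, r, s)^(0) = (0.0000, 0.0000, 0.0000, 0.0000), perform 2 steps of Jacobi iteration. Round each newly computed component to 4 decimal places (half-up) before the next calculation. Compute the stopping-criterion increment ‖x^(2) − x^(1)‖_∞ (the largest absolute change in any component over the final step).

0.6875

Iteration 1:
  p = (8 - (1)·0.0000 - (-1)·0.0000 - (2)·0.0000) / (6) = 1.3333
  q = (7 - (1)·0.0000 - (-2)·0.0000 - (-2)·0.0000) / (9) = 0.7778
  r = (4 - (-2)·0.0000 - (-3)·0.0000 - (-1)·0.0000) / (8) = 0.5000
  s = (7 - (-4)·0.0000 - (4)·0.0000 - (2)·0.0000) / (14) = 0.5000
Iteration 2:
  p = (8 - (1)·0.7778 - (-1)·0.5000 - (2)·0.5000) / (6) = 1.1204
  q = (7 - (1)·1.3333 - (-2)·0.5000 - (-2)·0.5000) / (9) = 0.8519
  r = (4 - (-2)·1.3333 - (-3)·0.7778 - (-1)·0.5000) / (8) = 1.1875
  s = (7 - (-4)·1.3333 - (4)·0.7778 - (2)·0.5000) / (14) = 0.5873
Change: (-0.2129, 0.0741, 0.6875, 0.0873) → max |·| = 0.6875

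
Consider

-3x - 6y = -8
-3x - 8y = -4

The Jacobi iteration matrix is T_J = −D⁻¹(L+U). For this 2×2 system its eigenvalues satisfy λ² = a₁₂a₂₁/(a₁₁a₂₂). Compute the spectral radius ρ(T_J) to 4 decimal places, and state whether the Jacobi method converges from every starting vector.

a₁₂a₂₁/(a₁₁a₂₂) = (-6)·(-3) / ((-3)·(-8)) = 0.750000
ρ = √|0.750000| = √0.750000 = 0.8660
ρ < 1, so Jacobi converges

0.8660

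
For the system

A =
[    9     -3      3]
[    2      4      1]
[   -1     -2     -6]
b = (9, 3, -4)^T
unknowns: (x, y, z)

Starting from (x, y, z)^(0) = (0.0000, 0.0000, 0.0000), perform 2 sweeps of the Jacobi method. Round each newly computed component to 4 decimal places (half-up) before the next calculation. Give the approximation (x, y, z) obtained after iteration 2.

Iteration 1:
  x = (9 - (-3)·0.0000 - (3)·0.0000) / (9) = 1.0000
  y = (3 - (2)·0.0000 - (1)·0.0000) / (4) = 0.7500
  z = (-4 - (-1)·0.0000 - (-2)·0.0000) / (-6) = 0.6667
Iteration 2:
  x = (9 - (-3)·0.7500 - (3)·0.6667) / (9) = 1.0278
  y = (3 - (2)·1.0000 - (1)·0.6667) / (4) = 0.0833
  z = (-4 - (-1)·1.0000 - (-2)·0.7500) / (-6) = 0.2500

(1.0278, 0.0833, 0.2500)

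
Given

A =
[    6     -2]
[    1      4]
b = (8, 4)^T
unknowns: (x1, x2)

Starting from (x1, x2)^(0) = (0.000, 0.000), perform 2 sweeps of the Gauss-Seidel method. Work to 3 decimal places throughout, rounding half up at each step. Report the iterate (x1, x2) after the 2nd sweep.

(1.556, 0.611)

Iteration 1:
  x1 = (8 - (-2)·0.000) / (6) = 1.333
  x2 = (4 - (1)·1.333) / (4) = 0.667
Iteration 2:
  x1 = (8 - (-2)·0.667) / (6) = 1.556
  x2 = (4 - (1)·1.556) / (4) = 0.611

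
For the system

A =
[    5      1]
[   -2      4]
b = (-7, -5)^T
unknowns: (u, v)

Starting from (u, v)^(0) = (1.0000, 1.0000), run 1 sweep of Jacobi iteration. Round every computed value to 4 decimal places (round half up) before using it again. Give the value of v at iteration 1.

Iteration 1:
  u = (-7 - (1)·1.0000) / (5) = -1.6000
  v = (-5 - (-2)·1.0000) / (4) = -0.7500

-0.7500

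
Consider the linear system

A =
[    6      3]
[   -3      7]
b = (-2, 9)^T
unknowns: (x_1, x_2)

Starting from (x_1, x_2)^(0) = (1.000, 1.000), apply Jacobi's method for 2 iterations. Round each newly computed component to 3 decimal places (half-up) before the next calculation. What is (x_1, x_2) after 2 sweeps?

Iteration 1:
  x_1 = (-2 - (3)·1.000) / (6) = -0.833
  x_2 = (9 - (-3)·1.000) / (7) = 1.714
Iteration 2:
  x_1 = (-2 - (3)·1.714) / (6) = -1.190
  x_2 = (9 - (-3)·-0.833) / (7) = 0.929

(-1.190, 0.929)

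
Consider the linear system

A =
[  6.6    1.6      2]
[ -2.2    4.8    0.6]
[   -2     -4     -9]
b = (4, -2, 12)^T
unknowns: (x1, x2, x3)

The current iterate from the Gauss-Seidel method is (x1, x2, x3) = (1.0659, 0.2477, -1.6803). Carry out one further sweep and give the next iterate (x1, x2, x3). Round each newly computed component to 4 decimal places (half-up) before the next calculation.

One sweep:
  x1 = (4 - (1.6)·0.2477 - (2)·-1.6803) / (6.6) = 1.0552
  x2 = (-2 - (-2.2)·1.0552 - (0.6)·-1.6803) / (4.8) = 0.2770
  x3 = (12 - (-2)·1.0552 - (-4)·0.2770) / (-9) = -1.6909

(1.0552, 0.2770, -1.6909)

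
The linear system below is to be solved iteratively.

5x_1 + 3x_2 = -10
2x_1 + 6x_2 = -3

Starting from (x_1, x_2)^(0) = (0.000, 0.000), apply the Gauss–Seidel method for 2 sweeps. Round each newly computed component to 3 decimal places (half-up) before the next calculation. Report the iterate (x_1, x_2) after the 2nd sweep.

(-2.100, 0.200)

Iteration 1:
  x_1 = (-10 - (3)·0.000) / (5) = -2.000
  x_2 = (-3 - (2)·-2.000) / (6) = 0.167
Iteration 2:
  x_1 = (-10 - (3)·0.167) / (5) = -2.100
  x_2 = (-3 - (2)·-2.100) / (6) = 0.200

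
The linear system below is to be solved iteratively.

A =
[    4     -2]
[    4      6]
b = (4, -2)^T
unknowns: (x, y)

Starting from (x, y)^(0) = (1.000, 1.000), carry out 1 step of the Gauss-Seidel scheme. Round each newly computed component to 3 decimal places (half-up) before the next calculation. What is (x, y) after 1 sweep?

(1.500, -1.333)

Iteration 1:
  x = (4 - (-2)·1.000) / (4) = 1.500
  y = (-2 - (4)·1.500) / (6) = -1.333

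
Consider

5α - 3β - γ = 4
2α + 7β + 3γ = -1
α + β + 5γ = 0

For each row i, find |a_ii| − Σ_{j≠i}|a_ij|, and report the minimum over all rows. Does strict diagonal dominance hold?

1

row 1: |5| − (3+1) = 1
row 2: |7| − (2+3) = 2
row 3: |5| − (1+1) = 3
minimum over rows = 1 → strictly diagonally dominant (convergence guaranteed)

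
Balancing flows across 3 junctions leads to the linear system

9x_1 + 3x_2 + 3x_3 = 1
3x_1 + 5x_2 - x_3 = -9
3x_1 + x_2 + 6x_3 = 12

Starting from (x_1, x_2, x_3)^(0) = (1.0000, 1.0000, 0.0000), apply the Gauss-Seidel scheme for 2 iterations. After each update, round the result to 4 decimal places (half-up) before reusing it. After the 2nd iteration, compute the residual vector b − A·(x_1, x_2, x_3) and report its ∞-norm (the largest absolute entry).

0.9167

Iteration 1:
  x_1 = (1 - (3)·1.0000 - (3)·0.0000) / (9) = -0.2222
  x_2 = (-9 - (3)·-0.2222 - (-1)·0.0000) / (5) = -1.6667
  x_3 = (12 - (3)·-0.2222 - (1)·-1.6667) / (6) = 2.3889
Iteration 2:
  x_1 = (1 - (3)·-1.6667 - (3)·2.3889) / (9) = -0.1296
  x_2 = (-9 - (3)·-0.1296 - (-1)·2.3889) / (5) = -1.2445
  x_3 = (12 - (3)·-0.1296 - (1)·-1.2445) / (6) = 2.2722
Residual b − A·x = (-0.9167, -0.1165, 0.0001); ∞-norm = 0.9167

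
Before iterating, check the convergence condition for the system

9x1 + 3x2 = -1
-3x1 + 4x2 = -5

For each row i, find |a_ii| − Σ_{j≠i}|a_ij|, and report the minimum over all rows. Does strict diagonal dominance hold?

1

row 1: |9| − (3) = 6
row 2: |4| − (3) = 1
minimum over rows = 1 → strictly diagonally dominant (convergence guaranteed)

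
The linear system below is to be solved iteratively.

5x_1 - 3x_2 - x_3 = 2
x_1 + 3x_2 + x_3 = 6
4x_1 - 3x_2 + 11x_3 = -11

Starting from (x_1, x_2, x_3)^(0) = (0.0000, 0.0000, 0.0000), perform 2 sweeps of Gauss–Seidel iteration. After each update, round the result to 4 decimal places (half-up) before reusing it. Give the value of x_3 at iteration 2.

Iteration 1:
  x_1 = (2 - (-3)·0.0000 - (-1)·0.0000) / (5) = 0.4000
  x_2 = (6 - (1)·0.4000 - (1)·0.0000) / (3) = 1.8667
  x_3 = (-11 - (4)·0.4000 - (-3)·1.8667) / (11) = -0.6364
Iteration 2:
  x_1 = (2 - (-3)·1.8667 - (-1)·-0.6364) / (5) = 1.3927
  x_2 = (6 - (1)·1.3927 - (1)·-0.6364) / (3) = 1.7479
  x_3 = (-11 - (4)·1.3927 - (-3)·1.7479) / (11) = -1.0297

-1.0297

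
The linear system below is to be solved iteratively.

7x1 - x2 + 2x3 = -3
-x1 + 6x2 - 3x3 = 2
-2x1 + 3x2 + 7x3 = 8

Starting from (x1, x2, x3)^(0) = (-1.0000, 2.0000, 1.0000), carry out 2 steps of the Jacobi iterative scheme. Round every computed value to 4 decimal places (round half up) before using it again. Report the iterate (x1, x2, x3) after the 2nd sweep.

(-0.3333, 0.2619, 0.7347)

Iteration 1:
  x1 = (-3 - (-1)·2.0000 - (2)·1.0000) / (7) = -0.4286
  x2 = (2 - (-1)·-1.0000 - (-3)·1.0000) / (6) = 0.6667
  x3 = (8 - (-2)·-1.0000 - (3)·2.0000) / (7) = 0.0000
Iteration 2:
  x1 = (-3 - (-1)·0.6667 - (2)·0.0000) / (7) = -0.3333
  x2 = (2 - (-1)·-0.4286 - (-3)·0.0000) / (6) = 0.2619
  x3 = (8 - (-2)·-0.4286 - (3)·0.6667) / (7) = 0.7347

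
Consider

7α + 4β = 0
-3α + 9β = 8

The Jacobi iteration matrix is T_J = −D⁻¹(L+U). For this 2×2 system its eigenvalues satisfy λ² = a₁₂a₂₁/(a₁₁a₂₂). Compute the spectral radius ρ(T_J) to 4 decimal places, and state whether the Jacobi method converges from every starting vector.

a₁₂a₂₁/(a₁₁a₂₂) = (4)·(-3) / ((7)·(9)) = -0.190476
ρ = √|-0.190476| = √0.190476 = 0.4364
ρ < 1, so Jacobi converges

0.4364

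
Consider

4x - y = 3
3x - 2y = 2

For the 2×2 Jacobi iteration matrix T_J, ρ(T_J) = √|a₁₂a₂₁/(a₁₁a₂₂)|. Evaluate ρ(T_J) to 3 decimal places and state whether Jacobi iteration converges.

0.612

a₁₂a₂₁/(a₁₁a₂₂) = (-1)·(3) / ((4)·(-2)) = 0.375000
ρ = √|0.375000| = √0.375000 = 0.612
ρ < 1, so Jacobi converges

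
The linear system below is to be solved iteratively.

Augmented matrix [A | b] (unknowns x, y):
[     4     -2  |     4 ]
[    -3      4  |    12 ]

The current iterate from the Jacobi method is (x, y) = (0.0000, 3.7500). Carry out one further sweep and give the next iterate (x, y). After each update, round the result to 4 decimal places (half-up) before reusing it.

One sweep:
  x = (4 - (-2)·3.7500) / (4) = 2.8750
  y = (12 - (-3)·0.0000) / (4) = 3.0000

(2.8750, 3.0000)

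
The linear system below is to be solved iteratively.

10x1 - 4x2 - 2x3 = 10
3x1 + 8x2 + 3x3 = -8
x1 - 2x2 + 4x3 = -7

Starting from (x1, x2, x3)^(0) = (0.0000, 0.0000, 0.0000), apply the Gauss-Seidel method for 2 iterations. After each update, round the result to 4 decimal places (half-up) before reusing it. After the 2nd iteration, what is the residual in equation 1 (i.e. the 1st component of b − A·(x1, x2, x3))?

Iteration 1:
  x1 = (10 - (-4)·0.0000 - (-2)·0.0000) / (10) = 1.0000
  x2 = (-8 - (3)·1.0000 - (3)·0.0000) / (8) = -1.3750
  x3 = (-7 - (1)·1.0000 - (-2)·-1.3750) / (4) = -2.6875
Iteration 2:
  x1 = (10 - (-4)·-1.3750 - (-2)·-2.6875) / (10) = -0.0875
  x2 = (-8 - (3)·-0.0875 - (3)·-2.6875) / (8) = 0.0406
  x3 = (-7 - (1)·-0.0875 - (-2)·0.0406) / (4) = -1.7078
Residual b − A·x = (7.6218, -2.9389, -0.0001)

7.6218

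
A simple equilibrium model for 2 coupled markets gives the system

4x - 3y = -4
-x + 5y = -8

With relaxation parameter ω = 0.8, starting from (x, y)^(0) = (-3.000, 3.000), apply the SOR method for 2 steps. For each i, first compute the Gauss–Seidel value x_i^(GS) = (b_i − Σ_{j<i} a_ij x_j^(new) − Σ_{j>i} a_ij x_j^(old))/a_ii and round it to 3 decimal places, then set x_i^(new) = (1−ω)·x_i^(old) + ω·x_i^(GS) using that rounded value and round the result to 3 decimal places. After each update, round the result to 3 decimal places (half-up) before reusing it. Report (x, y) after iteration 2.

Iteration 1:
  x: GS value = (-4 - (-3)·3.000) / (4) = 1.250;  x ← (1−ω)·-3.000 + ω·1.250 = 0.400
  y: GS value = (-8 - (-1)·0.400) / (5) = -1.520;  y ← (1−ω)·3.000 + ω·-1.520 = -0.616
Iteration 2:
  x: GS value = (-4 - (-3)·-0.616) / (4) = -1.462;  x ← (1−ω)·0.400 + ω·-1.462 = -1.090
  y: GS value = (-8 - (-1)·-1.090) / (5) = -1.818;  y ← (1−ω)·-0.616 + ω·-1.818 = -1.578

(-1.090, -1.578)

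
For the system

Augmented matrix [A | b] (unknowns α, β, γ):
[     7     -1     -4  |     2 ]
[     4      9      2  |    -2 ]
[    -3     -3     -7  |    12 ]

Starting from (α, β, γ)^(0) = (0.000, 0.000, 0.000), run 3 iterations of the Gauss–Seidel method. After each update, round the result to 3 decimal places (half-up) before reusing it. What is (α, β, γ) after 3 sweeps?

Iteration 1:
  α = (2 - (-1)·0.000 - (-4)·0.000) / (7) = 0.286
  β = (-2 - (4)·0.286 - (2)·0.000) / (9) = -0.349
  γ = (12 - (-3)·0.286 - (-3)·-0.349) / (-7) = -1.687
Iteration 2:
  α = (2 - (-1)·-0.349 - (-4)·-1.687) / (7) = -0.728
  β = (-2 - (4)·-0.728 - (2)·-1.687) / (9) = 0.476
  γ = (12 - (-3)·-0.728 - (-3)·0.476) / (-7) = -1.606
Iteration 3:
  α = (2 - (-1)·0.476 - (-4)·-1.606) / (7) = -0.564
  β = (-2 - (4)·-0.564 - (2)·-1.606) / (9) = 0.385
  γ = (12 - (-3)·-0.564 - (-3)·0.385) / (-7) = -1.638

(-0.564, 0.385, -1.638)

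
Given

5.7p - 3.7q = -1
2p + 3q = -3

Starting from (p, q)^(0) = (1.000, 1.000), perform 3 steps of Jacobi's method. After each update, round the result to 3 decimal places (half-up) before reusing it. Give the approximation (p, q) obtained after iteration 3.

Iteration 1:
  p = (-1 - (-3.7)·1.000) / (5.7) = 0.474
  q = (-3 - (2)·1.000) / (3) = -1.667
Iteration 2:
  p = (-1 - (-3.7)·-1.667) / (5.7) = -1.258
  q = (-3 - (2)·0.474) / (3) = -1.316
Iteration 3:
  p = (-1 - (-3.7)·-1.316) / (5.7) = -1.030
  q = (-3 - (2)·-1.258) / (3) = -0.161

(-1.030, -0.161)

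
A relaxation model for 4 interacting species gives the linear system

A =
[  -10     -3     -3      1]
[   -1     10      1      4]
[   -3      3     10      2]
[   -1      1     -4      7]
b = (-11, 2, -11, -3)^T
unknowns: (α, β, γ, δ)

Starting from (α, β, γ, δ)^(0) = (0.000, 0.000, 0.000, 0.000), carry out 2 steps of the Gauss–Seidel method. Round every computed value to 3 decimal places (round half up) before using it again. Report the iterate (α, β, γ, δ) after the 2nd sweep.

(1.185, 0.728, -0.801, -0.821)

Iteration 1:
  α = (-11 - (-3)·0.000 - (-3)·0.000 - (1)·0.000) / (-10) = 1.100
  β = (2 - (-1)·1.100 - (1)·0.000 - (4)·0.000) / (10) = 0.310
  γ = (-11 - (-3)·1.100 - (3)·0.310 - (2)·0.000) / (10) = -0.863
  δ = (-3 - (-1)·1.100 - (1)·0.310 - (-4)·-0.863) / (7) = -0.809
Iteration 2:
  α = (-11 - (-3)·0.310 - (-3)·-0.863 - (1)·-0.809) / (-10) = 1.185
  β = (2 - (-1)·1.185 - (1)·-0.863 - (4)·-0.809) / (10) = 0.728
  γ = (-11 - (-3)·1.185 - (3)·0.728 - (2)·-0.809) / (10) = -0.801
  δ = (-3 - (-1)·1.185 - (1)·0.728 - (-4)·-0.801) / (7) = -0.821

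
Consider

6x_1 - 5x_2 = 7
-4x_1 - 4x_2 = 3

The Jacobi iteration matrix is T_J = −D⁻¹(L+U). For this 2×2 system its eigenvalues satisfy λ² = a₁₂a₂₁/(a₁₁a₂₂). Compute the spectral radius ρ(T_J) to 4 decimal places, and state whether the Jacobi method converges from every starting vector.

0.9129

a₁₂a₂₁/(a₁₁a₂₂) = (-5)·(-4) / ((6)·(-4)) = -0.833333
ρ = √|-0.833333| = √0.833333 = 0.9129
ρ < 1, so Jacobi converges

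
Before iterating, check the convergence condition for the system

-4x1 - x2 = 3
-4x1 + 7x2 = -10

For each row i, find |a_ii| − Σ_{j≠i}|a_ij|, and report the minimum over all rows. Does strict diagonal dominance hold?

3

row 1: |-4| − (1) = 3
row 2: |7| − (4) = 3
minimum over rows = 3 → strictly diagonally dominant (convergence guaranteed)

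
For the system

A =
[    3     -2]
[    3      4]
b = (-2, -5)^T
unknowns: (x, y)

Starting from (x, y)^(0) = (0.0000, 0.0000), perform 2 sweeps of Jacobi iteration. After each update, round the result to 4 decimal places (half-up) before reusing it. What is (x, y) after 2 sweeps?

Iteration 1:
  x = (-2 - (-2)·0.0000) / (3) = -0.6667
  y = (-5 - (3)·0.0000) / (4) = -1.2500
Iteration 2:
  x = (-2 - (-2)·-1.2500) / (3) = -1.5000
  y = (-5 - (3)·-0.6667) / (4) = -0.7500

(-1.5000, -0.7500)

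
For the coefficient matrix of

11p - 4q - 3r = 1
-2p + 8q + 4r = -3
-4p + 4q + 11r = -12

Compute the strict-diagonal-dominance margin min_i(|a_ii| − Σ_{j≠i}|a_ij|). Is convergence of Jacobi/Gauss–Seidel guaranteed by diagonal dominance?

row 1: |11| − (4+3) = 4
row 2: |8| − (2+4) = 2
row 3: |11| − (4+4) = 3
minimum over rows = 2 → strictly diagonally dominant (convergence guaranteed)

2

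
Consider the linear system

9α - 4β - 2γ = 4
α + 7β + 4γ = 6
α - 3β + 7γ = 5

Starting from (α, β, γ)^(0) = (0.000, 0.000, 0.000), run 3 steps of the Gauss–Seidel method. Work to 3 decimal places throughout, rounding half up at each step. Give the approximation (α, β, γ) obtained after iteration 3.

(0.649, 0.404, 0.795)

Iteration 1:
  α = (4 - (-4)·0.000 - (-2)·0.000) / (9) = 0.444
  β = (6 - (1)·0.444 - (4)·0.000) / (7) = 0.794
  γ = (5 - (1)·0.444 - (-3)·0.794) / (7) = 0.991
Iteration 2:
  α = (4 - (-4)·0.794 - (-2)·0.991) / (9) = 1.018
  β = (6 - (1)·1.018 - (4)·0.991) / (7) = 0.145
  γ = (5 - (1)·1.018 - (-3)·0.145) / (7) = 0.631
Iteration 3:
  α = (4 - (-4)·0.145 - (-2)·0.631) / (9) = 0.649
  β = (6 - (1)·0.649 - (4)·0.631) / (7) = 0.404
  γ = (5 - (1)·0.649 - (-3)·0.404) / (7) = 0.795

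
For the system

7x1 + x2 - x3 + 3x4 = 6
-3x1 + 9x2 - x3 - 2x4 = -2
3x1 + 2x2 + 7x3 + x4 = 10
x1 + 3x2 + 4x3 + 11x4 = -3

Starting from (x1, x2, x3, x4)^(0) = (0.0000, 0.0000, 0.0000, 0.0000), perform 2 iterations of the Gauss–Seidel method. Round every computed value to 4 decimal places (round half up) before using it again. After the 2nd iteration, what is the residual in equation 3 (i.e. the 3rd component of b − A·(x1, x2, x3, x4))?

0.0263

Iteration 1:
  x1 = (6 - (1)·0.0000 - (-1)·0.0000 - (3)·0.0000) / (7) = 0.8571
  x2 = (-2 - (-3)·0.8571 - (-1)·0.0000 - (-2)·0.0000) / (9) = 0.0635
  x3 = (10 - (3)·0.8571 - (2)·0.0635 - (1)·0.0000) / (7) = 1.0431
  x4 = (-3 - (1)·0.8571 - (3)·0.0635 - (4)·1.0431) / (11) = -0.7473
Iteration 2:
  x1 = (6 - (1)·0.0635 - (-1)·1.0431 - (3)·-0.7473) / (7) = 1.3174
  x2 = (-2 - (-3)·1.3174 - (-1)·1.0431 - (-2)·-0.7473) / (9) = 0.1667
  x3 = (10 - (3)·1.3174 - (2)·0.1667 - (1)·-0.7473) / (7) = 0.9231
  x4 = (-3 - (1)·1.3174 - (3)·0.1667 - (4)·0.9231) / (11) = -0.7736
Residual b − A·x = (-0.1446, -0.1722, 0.0263, -0.0003)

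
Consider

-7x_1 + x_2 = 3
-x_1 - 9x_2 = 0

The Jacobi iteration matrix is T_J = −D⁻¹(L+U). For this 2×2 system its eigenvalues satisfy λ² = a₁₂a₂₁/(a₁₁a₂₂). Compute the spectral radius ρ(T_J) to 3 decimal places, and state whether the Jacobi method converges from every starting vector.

0.126

a₁₂a₂₁/(a₁₁a₂₂) = (1)·(-1) / ((-7)·(-9)) = -0.015873
ρ = √|-0.015873| = √0.015873 = 0.126
ρ < 1, so Jacobi converges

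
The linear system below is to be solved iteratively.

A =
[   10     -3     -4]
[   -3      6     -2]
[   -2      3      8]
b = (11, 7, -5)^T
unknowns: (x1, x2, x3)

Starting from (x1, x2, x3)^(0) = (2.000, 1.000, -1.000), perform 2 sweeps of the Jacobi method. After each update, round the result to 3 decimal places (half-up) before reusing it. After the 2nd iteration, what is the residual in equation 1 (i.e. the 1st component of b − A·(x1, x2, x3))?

-3.248

Iteration 1:
  x1 = (11 - (-3)·1.000 - (-4)·-1.000) / (10) = 1.000
  x2 = (7 - (-3)·2.000 - (-2)·-1.000) / (6) = 1.833
  x3 = (-5 - (-2)·2.000 - (3)·1.000) / (8) = -0.500
Iteration 2:
  x1 = (11 - (-3)·1.833 - (-4)·-0.500) / (10) = 1.450
  x2 = (7 - (-3)·1.000 - (-2)·-0.500) / (6) = 1.500
  x3 = (-5 - (-2)·1.000 - (3)·1.833) / (8) = -1.062
Residual b − A·x = (-3.248, 0.226, 1.896)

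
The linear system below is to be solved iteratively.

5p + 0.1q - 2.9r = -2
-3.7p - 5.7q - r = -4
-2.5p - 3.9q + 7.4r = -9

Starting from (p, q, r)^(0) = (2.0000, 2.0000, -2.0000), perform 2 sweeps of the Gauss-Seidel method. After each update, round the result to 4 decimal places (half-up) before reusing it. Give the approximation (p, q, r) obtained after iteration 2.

Iteration 1:
  p = (-2 - (0.1)·2.0000 - (-2.9)·-2.0000) / (5) = -1.6000
  q = (-4 - (-3.7)·-1.6000 - (-1)·-2.0000) / (-5.7) = 2.0912
  r = (-9 - (-2.5)·-1.6000 - (-3.9)·2.0912) / (7.4) = -0.6546
Iteration 2:
  p = (-2 - (0.1)·2.0912 - (-2.9)·-0.6546) / (5) = -0.8215
  q = (-4 - (-3.7)·-0.8215 - (-1)·-0.6546) / (-5.7) = 1.3499
  r = (-9 - (-2.5)·-0.8215 - (-3.9)·1.3499) / (7.4) = -0.7823

(-0.8215, 1.3499, -0.7823)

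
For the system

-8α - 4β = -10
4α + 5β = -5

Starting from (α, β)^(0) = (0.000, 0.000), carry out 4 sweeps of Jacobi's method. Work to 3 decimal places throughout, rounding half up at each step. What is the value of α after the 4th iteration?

Iteration 1:
  α = (-10 - (-4)·0.000) / (-8) = 1.250
  β = (-5 - (4)·0.000) / (5) = -1.000
Iteration 2:
  α = (-10 - (-4)·-1.000) / (-8) = 1.750
  β = (-5 - (4)·1.250) / (5) = -2.000
Iteration 3:
  α = (-10 - (-4)·-2.000) / (-8) = 2.250
  β = (-5 - (4)·1.750) / (5) = -2.400
Iteration 4:
  α = (-10 - (-4)·-2.400) / (-8) = 2.450
  β = (-5 - (4)·2.250) / (5) = -2.800

2.450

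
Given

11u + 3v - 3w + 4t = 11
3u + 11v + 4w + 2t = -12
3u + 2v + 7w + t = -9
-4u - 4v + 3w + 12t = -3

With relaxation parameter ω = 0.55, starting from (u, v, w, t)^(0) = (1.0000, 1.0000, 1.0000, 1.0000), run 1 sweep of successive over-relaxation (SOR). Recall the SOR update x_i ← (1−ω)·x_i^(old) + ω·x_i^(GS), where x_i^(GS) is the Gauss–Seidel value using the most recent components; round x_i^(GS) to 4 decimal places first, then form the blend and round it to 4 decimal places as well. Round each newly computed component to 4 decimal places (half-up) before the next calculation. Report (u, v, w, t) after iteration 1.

(0.8000, -0.5700, -0.4347, 0.4144)

Iteration 1:
  u: GS value = (11 - (3)·1.0000 - (-3)·1.0000 - (4)·1.0000) / (11) = 0.6364;  u ← (1−ω)·1.0000 + ω·0.6364 = 0.8000
  v: GS value = (-12 - (3)·0.8000 - (4)·1.0000 - (2)·1.0000) / (11) = -1.8545;  v ← (1−ω)·1.0000 + ω·-1.8545 = -0.5700
  w: GS value = (-9 - (3)·0.8000 - (2)·-0.5700 - (1)·1.0000) / (7) = -1.6086;  w ← (1−ω)·1.0000 + ω·-1.6086 = -0.4347
  t: GS value = (-3 - (-4)·0.8000 - (-4)·-0.5700 - (3)·-0.4347) / (12) = -0.0647;  t ← (1−ω)·1.0000 + ω·-0.0647 = 0.4144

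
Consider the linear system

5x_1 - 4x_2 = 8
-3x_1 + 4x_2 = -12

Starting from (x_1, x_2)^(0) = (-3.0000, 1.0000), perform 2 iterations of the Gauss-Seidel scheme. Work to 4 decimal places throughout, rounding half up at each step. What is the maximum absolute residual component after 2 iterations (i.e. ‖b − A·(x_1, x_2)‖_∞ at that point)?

5.2800

Iteration 1:
  x_1 = (8 - (-4)·1.0000) / (5) = 2.4000
  x_2 = (-12 - (-3)·2.4000) / (4) = -1.2000
Iteration 2:
  x_1 = (8 - (-4)·-1.2000) / (5) = 0.6400
  x_2 = (-12 - (-3)·0.6400) / (4) = -2.5200
Residual b − A·x = (-5.2800, 0.0000); ∞-norm = 5.2800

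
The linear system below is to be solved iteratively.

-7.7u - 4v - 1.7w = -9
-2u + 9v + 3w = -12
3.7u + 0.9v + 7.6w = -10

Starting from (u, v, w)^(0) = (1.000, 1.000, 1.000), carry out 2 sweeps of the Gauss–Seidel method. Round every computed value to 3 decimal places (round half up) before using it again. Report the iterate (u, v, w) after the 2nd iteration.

Iteration 1:
  u = (-9 - (-4)·1.000 - (-1.7)·1.000) / (-7.7) = 0.429
  v = (-12 - (-2)·0.429 - (3)·1.000) / (9) = -1.571
  w = (-10 - (3.7)·0.429 - (0.9)·-1.571) / (7.6) = -1.339
Iteration 2:
  u = (-9 - (-4)·-1.571 - (-1.7)·-1.339) / (-7.7) = 2.281
  v = (-12 - (-2)·2.281 - (3)·-1.339) / (9) = -0.380
  w = (-10 - (3.7)·2.281 - (0.9)·-0.380) / (7.6) = -2.381

(2.281, -0.380, -2.381)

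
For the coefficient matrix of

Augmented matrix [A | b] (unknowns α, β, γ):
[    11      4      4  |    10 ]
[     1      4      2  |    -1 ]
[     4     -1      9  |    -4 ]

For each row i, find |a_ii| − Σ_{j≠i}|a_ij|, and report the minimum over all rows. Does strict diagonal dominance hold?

row 1: |11| − (4+4) = 3
row 2: |4| − (1+2) = 1
row 3: |9| − (4+1) = 4
minimum over rows = 1 → strictly diagonally dominant (convergence guaranteed)

1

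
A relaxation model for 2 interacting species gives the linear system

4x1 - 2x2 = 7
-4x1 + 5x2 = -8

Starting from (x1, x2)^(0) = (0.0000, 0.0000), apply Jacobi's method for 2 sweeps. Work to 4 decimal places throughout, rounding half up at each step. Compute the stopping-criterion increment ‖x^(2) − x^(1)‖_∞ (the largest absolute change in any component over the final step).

Iteration 1:
  x1 = (7 - (-2)·0.0000) / (4) = 1.7500
  x2 = (-8 - (-4)·0.0000) / (5) = -1.6000
Iteration 2:
  x1 = (7 - (-2)·-1.6000) / (4) = 0.9500
  x2 = (-8 - (-4)·1.7500) / (5) = -0.2000
Change: (-0.8000, 1.4000) → max |·| = 1.4000

1.4000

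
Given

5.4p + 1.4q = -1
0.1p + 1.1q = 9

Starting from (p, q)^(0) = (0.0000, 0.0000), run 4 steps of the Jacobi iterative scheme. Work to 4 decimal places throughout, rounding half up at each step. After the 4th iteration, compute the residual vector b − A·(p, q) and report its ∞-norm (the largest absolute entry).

Iteration 1:
  p = (-1 - (1.4)·0.0000) / (5.4) = -0.1852
  q = (9 - (0.1)·0.0000) / (1.1) = 8.1818
Iteration 2:
  p = (-1 - (1.4)·8.1818) / (5.4) = -2.3064
  q = (9 - (0.1)·-0.1852) / (1.1) = 8.1987
Iteration 3:
  p = (-1 - (1.4)·8.1987) / (5.4) = -2.3108
  q = (9 - (0.1)·-2.3064) / (1.1) = 8.3915
Iteration 4:
  p = (-1 - (1.4)·8.3915) / (5.4) = -2.3608
  q = (9 - (0.1)·-2.3108) / (1.1) = 8.3919
Residual b − A·x = (-0.0003, 0.0050); ∞-norm = 0.0050

0.0050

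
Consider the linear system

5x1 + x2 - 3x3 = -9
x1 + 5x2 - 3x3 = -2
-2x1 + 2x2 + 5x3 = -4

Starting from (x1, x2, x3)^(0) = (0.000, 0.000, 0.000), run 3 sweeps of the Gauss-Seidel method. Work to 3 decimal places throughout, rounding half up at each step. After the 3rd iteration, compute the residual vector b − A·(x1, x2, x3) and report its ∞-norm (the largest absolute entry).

Iteration 1:
  x1 = (-9 - (1)·0.000 - (-3)·0.000) / (5) = -1.800
  x2 = (-2 - (1)·-1.800 - (-3)·0.000) / (5) = -0.040
  x3 = (-4 - (-2)·-1.800 - (2)·-0.040) / (5) = -1.504
Iteration 2:
  x1 = (-9 - (1)·-0.040 - (-3)·-1.504) / (5) = -2.694
  x2 = (-2 - (1)·-2.694 - (-3)·-1.504) / (5) = -0.764
  x3 = (-4 - (-2)·-2.694 - (2)·-0.764) / (5) = -1.572
Iteration 3:
  x1 = (-9 - (1)·-0.764 - (-3)·-1.572) / (5) = -2.590
  x2 = (-2 - (1)·-2.590 - (-3)·-1.572) / (5) = -0.825
  x3 = (-4 - (-2)·-2.590 - (2)·-0.825) / (5) = -1.506
Residual b − A·x = (0.257, 0.197, 0.000); ∞-norm = 0.257

0.257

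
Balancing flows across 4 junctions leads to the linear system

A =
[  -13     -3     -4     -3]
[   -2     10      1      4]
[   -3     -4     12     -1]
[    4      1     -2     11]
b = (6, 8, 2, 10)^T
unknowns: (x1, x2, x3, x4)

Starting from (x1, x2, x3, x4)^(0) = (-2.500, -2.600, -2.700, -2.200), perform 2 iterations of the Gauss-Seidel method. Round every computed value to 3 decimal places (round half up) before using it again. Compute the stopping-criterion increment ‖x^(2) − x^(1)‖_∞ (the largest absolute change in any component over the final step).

Iteration 1:
  x1 = (6 - (-3)·-2.600 - (-4)·-2.700 - (-3)·-2.200) / (-13) = 1.477
  x2 = (8 - (-2)·1.477 - (1)·-2.700 - (4)·-2.200) / (10) = 2.245
  x3 = (2 - (-3)·1.477 - (-4)·2.245 - (-1)·-2.200) / (12) = 1.101
  x4 = (10 - (4)·1.477 - (1)·2.245 - (-2)·1.101) / (11) = 0.368
Iteration 2:
  x1 = (6 - (-3)·2.245 - (-4)·1.101 - (-3)·0.368) / (-13) = -1.403
  x2 = (8 - (-2)·-1.403 - (1)·1.101 - (4)·0.368) / (10) = 0.262
  x3 = (2 - (-3)·-1.403 - (-4)·0.262 - (-1)·0.368) / (12) = -0.066
  x4 = (10 - (4)·-1.403 - (1)·0.262 - (-2)·-0.066) / (11) = 1.383
Change: (-2.880, -1.983, -1.167, 1.015) → max |·| = 2.880

2.880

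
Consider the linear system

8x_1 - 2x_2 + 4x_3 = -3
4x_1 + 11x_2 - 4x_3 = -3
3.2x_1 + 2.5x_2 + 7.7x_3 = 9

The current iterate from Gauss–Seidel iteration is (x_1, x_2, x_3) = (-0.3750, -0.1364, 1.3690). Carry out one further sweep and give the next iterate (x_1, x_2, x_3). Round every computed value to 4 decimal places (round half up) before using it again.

One sweep:
  x_1 = (-3 - (-2)·-0.1364 - (4)·1.3690) / (8) = -1.0936
  x_2 = (-3 - (4)·-1.0936 - (-4)·1.3690) / (11) = 0.6228
  x_3 = (9 - (3.2)·-1.0936 - (2.5)·0.6228) / (7.7) = 1.4211

(-1.0936, 0.6228, 1.4211)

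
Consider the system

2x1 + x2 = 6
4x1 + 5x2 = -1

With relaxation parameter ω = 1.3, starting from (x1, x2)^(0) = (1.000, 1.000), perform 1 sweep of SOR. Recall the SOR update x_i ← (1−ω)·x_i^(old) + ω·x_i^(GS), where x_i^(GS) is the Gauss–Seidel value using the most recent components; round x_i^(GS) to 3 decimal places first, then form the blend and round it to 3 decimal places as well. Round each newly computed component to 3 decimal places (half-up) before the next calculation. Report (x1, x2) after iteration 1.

Iteration 1:
  x1: GS value = (6 - (1)·1.000) / (2) = 2.500;  x1 ← (1−ω)·1.000 + ω·2.500 = 2.950
  x2: GS value = (-1 - (4)·2.950) / (5) = -2.560;  x2 ← (1−ω)·1.000 + ω·-2.560 = -3.628

(2.950, -3.628)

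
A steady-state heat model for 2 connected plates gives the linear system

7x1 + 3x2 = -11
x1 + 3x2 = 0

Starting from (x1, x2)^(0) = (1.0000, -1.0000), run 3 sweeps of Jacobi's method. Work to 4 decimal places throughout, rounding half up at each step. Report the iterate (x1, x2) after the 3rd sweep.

Iteration 1:
  x1 = (-11 - (3)·-1.0000) / (7) = -1.1429
  x2 = (0 - (1)·1.0000) / (3) = -0.3333
Iteration 2:
  x1 = (-11 - (3)·-0.3333) / (7) = -1.4286
  x2 = (0 - (1)·-1.1429) / (3) = 0.3810
Iteration 3:
  x1 = (-11 - (3)·0.3810) / (7) = -1.7347
  x2 = (0 - (1)·-1.4286) / (3) = 0.4762

(-1.7347, 0.4762)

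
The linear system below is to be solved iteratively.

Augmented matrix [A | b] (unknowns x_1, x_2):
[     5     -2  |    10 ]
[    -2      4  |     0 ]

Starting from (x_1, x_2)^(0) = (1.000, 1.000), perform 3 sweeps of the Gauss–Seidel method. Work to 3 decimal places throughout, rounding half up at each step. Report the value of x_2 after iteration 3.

1.248

Iteration 1:
  x_1 = (10 - (-2)·1.000) / (5) = 2.400
  x_2 = (0 - (-2)·2.400) / (4) = 1.200
Iteration 2:
  x_1 = (10 - (-2)·1.200) / (5) = 2.480
  x_2 = (0 - (-2)·2.480) / (4) = 1.240
Iteration 3:
  x_1 = (10 - (-2)·1.240) / (5) = 2.496
  x_2 = (0 - (-2)·2.496) / (4) = 1.248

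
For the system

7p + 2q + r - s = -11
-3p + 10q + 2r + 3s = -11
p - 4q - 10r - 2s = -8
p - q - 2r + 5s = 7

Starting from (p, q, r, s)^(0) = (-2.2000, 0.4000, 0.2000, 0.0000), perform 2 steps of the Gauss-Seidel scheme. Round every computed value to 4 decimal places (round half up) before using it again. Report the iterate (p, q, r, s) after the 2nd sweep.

(-1.0077, -2.2388, 1.2091, 1.6374)

Iteration 1:
  p = (-11 - (2)·0.4000 - (1)·0.2000 - (-1)·0.0000) / (7) = -1.7143
  q = (-11 - (-3)·-1.7143 - (2)·0.2000 - (3)·0.0000) / (10) = -1.6543
  r = (-8 - (1)·-1.7143 - (-4)·-1.6543 - (-2)·0.0000) / (-10) = 1.2903
  s = (7 - (1)·-1.7143 - (-1)·-1.6543 - (-2)·1.2903) / (5) = 1.9281
Iteration 2:
  p = (-11 - (2)·-1.6543 - (1)·1.2903 - (-1)·1.9281) / (7) = -1.0077
  q = (-11 - (-3)·-1.0077 - (2)·1.2903 - (3)·1.9281) / (10) = -2.2388
  r = (-8 - (1)·-1.0077 - (-4)·-2.2388 - (-2)·1.9281) / (-10) = 1.2091
  s = (7 - (1)·-1.0077 - (-1)·-2.2388 - (-2)·1.2091) / (5) = 1.6374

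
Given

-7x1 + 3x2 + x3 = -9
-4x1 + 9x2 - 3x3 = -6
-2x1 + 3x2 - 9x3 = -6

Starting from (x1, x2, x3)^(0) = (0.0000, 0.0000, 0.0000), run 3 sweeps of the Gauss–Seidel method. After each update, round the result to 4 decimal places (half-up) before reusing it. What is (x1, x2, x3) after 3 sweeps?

(1.3518, 0.0632, 0.3873)

Iteration 1:
  x1 = (-9 - (3)·0.0000 - (1)·0.0000) / (-7) = 1.2857
  x2 = (-6 - (-4)·1.2857 - (-3)·0.0000) / (9) = -0.0952
  x3 = (-6 - (-2)·1.2857 - (3)·-0.0952) / (-9) = 0.3492
Iteration 2:
  x1 = (-9 - (3)·-0.0952 - (1)·0.3492) / (-7) = 1.2948
  x2 = (-6 - (-4)·1.2948 - (-3)·0.3492) / (9) = 0.0252
  x3 = (-6 - (-2)·1.2948 - (3)·0.0252) / (-9) = 0.3873
Iteration 3:
  x1 = (-9 - (3)·0.0252 - (1)·0.3873) / (-7) = 1.3518
  x2 = (-6 - (-4)·1.3518 - (-3)·0.3873) / (9) = 0.0632
  x3 = (-6 - (-2)·1.3518 - (3)·0.0632) / (-9) = 0.3873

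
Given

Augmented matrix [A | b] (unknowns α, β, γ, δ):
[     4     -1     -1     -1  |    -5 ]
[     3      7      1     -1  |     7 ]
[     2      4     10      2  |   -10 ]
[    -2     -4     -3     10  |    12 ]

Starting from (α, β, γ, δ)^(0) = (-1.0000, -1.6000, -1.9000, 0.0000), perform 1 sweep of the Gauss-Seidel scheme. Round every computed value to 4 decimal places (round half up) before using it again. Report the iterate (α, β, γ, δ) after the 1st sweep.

(-2.1250, 2.1821, -1.4478, 1.2135)

Iteration 1:
  α = (-5 - (-1)·-1.6000 - (-1)·-1.9000 - (-1)·0.0000) / (4) = -2.1250
  β = (7 - (3)·-2.1250 - (1)·-1.9000 - (-1)·0.0000) / (7) = 2.1821
  γ = (-10 - (2)·-2.1250 - (4)·2.1821 - (2)·0.0000) / (10) = -1.4478
  δ = (12 - (-2)·-2.1250 - (-4)·2.1821 - (-3)·-1.4478) / (10) = 1.2135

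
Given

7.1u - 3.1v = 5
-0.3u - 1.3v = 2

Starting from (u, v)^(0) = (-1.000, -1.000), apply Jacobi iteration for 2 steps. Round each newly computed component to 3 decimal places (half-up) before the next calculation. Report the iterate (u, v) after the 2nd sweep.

Iteration 1:
  u = (5 - (-3.1)·-1.000) / (7.1) = 0.268
  v = (2 - (-0.3)·-1.000) / (-1.3) = -1.308
Iteration 2:
  u = (5 - (-3.1)·-1.308) / (7.1) = 0.133
  v = (2 - (-0.3)·0.268) / (-1.3) = -1.600

(0.133, -1.600)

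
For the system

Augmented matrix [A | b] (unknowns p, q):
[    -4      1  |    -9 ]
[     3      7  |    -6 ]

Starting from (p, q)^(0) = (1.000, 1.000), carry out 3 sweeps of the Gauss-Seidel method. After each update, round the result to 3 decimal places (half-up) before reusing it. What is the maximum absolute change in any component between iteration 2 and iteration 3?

Iteration 1:
  p = (-9 - (1)·1.000) / (-4) = 2.500
  q = (-6 - (3)·2.500) / (7) = -1.929
Iteration 2:
  p = (-9 - (1)·-1.929) / (-4) = 1.768
  q = (-6 - (3)·1.768) / (7) = -1.615
Iteration 3:
  p = (-9 - (1)·-1.615) / (-4) = 1.846
  q = (-6 - (3)·1.846) / (7) = -1.648
Change: (0.078, -0.033) → max |·| = 0.078

0.078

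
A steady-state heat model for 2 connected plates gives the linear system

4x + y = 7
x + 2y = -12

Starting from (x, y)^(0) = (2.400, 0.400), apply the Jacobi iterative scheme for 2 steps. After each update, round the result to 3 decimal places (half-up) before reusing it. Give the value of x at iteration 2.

3.550

Iteration 1:
  x = (7 - (1)·0.400) / (4) = 1.650
  y = (-12 - (1)·2.400) / (2) = -7.200
Iteration 2:
  x = (7 - (1)·-7.200) / (4) = 3.550
  y = (-12 - (1)·1.650) / (2) = -6.825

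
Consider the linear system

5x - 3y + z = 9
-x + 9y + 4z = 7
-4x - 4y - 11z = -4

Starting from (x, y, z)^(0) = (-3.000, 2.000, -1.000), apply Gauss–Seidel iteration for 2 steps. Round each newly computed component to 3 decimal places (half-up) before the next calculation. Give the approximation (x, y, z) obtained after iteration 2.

(3.022, 1.724, -1.362)

Iteration 1:
  x = (9 - (-3)·2.000 - (1)·-1.000) / (5) = 3.200
  y = (7 - (-1)·3.200 - (4)·-1.000) / (9) = 1.578
  z = (-4 - (-4)·3.200 - (-4)·1.578) / (-11) = -1.374
Iteration 2:
  x = (9 - (-3)·1.578 - (1)·-1.374) / (5) = 3.022
  y = (7 - (-1)·3.022 - (4)·-1.374) / (9) = 1.724
  z = (-4 - (-4)·3.022 - (-4)·1.724) / (-11) = -1.362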